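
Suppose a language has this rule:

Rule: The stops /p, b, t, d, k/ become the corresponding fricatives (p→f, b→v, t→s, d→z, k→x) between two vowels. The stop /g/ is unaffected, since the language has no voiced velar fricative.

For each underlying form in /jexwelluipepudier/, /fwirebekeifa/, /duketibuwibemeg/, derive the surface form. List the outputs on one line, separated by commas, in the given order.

/jexwelluipepudier/: /p/ is a stop between vowels /i/ and /e/, so it spirantizes to the fricative [f]. /p/ is a stop between vowels /e/ and /u/, so it spirantizes to the fricative [f]. /d/ is a stop between vowels /u/ and /i/, so it spirantizes to the fricative [z]. → [jexwelluifefuzier].
/fwirebekeifa/: /b/ is a stop between vowels /e/ and /e/, so it spirantizes to the fricative [v]. /k/ is a stop between vowels /e/ and /e/, so it spirantizes to the fricative [x]. → [fwirevexeifa].
/duketibuwibemeg/: /k/ is a stop between vowels /u/ and /e/, so it spirantizes to the fricative [x]. /t/ is a stop between vowels /e/ and /i/, so it spirantizes to the fricative [s]. /b/ is a stop between vowels /i/ and /u/, so it spirantizes to the fricative [v]. /b/ is a stop between vowels /i/ and /e/, so it spirantizes to the fricative [v]. → [duxesivuwivemeg].

jexwelluifefuzier, fwirevexeifa, duxesivuwivemeg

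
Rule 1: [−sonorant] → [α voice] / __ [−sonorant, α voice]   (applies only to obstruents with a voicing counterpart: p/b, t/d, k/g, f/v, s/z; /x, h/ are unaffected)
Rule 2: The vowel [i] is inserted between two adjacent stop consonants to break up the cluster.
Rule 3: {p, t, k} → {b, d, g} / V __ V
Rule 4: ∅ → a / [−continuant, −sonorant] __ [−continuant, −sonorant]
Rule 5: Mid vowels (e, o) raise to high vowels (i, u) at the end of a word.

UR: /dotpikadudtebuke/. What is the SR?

Rule 1 (regressive voicing assimilation): /d/ precedes the voiceless obstruent /t/, so it devoices to [t] by assimilation. /dotpikadudtebuke/ → dotpikaduttebuke.
Rule 2 (stop-cluster i-epenthesis): /t/ and /p/ form a stop–stop cluster, so [i] is inserted between them. /t/ and /t/ form a stop–stop cluster, so [i] is inserted between them. /dotpikaduttebuke/ → dotipikadutitebuke.
Rule 3 (intervocalic voicing): /t/ is a voiceless stop between vowels /o/ and /i/, so it voices to [d]. /p/ is a voiceless stop between vowels /i/ and /i/, so it voices to [b]. /k/ is a voiceless stop between vowels /i/ and /a/, so it voices to [g]. /t/ is a voiceless stop between vowels /u/ and /i/, so it voices to [d]. /t/ is a voiceless stop between vowels /i/ and /e/, so it voices to [d]. /k/ is a voiceless stop between vowels /u/ and /e/, so it voices to [g]. /dotipikadutitebuke/ → dodibigadudidebuge.
Rule 4 (stop-cluster a-epenthesis): no segment meets the environment; /dodibigadudidebuge/ is unchanged.
Rule 5 (final vowel raising): /e/ is a mid vowel in word-final position, so it raises to [i]. /dodibigadudidebuge/ → dodibigadudidebugi.

dodibigadudidebugi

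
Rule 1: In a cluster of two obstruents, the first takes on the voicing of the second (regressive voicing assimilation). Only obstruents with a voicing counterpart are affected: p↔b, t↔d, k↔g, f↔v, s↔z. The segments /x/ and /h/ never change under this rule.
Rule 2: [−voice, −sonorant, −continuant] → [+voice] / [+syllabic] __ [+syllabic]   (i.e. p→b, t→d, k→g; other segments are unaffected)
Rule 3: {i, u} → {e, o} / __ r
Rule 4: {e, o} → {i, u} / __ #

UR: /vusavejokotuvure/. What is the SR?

Rule 1 (regressive voicing assimilation): no segment meets the environment; /vusavejokotuvure/ is unchanged.
Rule 2 (intervocalic voicing): /k/ is a voiceless stop between vowels /o/ and /o/, so it voices to [g]. /t/ is a voiceless stop between vowels /o/ and /u/, so it voices to [d]. /vusavejokotuvure/ → vusavejogoduvure.
Rule 3 (pre-rhotic lowering): /u/ is a high vowel immediately before /r/, so it lowers to [o]. /vusavejogoduvure/ → vusavejogoduvore.
Rule 4 (final vowel raising): /e/ is a mid vowel in word-final position, so it raises to [i]. /vusavejogoduvore/ → vusavejogoduvori.

vusavejogoduvori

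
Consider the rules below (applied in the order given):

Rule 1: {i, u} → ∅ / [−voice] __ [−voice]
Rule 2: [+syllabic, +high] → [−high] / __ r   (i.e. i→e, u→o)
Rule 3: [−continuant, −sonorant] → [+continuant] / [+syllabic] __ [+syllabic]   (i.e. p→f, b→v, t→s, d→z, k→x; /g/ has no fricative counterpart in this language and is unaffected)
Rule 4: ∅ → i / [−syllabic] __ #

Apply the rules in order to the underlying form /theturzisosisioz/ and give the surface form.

Rule 1 (high vowel syncope): /i/ is a high vowel flanked by voiceless consonants /s/ and /s/, so it deletes. /theturzisosisioz/ → theturzisossioz.
Rule 2 (pre-rhotic lowering): /u/ is a high vowel immediately before /r/, so it lowers to [o]. /theturzisossioz/ → thetorzisossioz.
Rule 3 (intervocalic spirantization): /t/ is a stop between vowels /e/ and /o/, so it spirantizes to the fricative [s]. /thetorzisossioz/ → thesorzisossioz.
Rule 4 (final i-epenthesis): the form ends in the consonant /z/, so [i] is inserted word-finally. /thesorzisossioz/ → thesorzisossiozi.

thesorzisossiozi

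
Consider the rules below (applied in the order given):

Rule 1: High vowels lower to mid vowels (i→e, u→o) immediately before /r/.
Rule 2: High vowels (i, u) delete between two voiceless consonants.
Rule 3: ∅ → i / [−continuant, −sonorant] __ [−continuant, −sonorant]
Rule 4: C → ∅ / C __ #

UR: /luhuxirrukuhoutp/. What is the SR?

Rule 1 (pre-rhotic lowering): /i/ is a high vowel immediately before /r/, so it lowers to [e]. /luhuxirrukuhoutp/ → luhuxerrukuhoutp.
Rule 2 (high vowel syncope): /u/ is a high vowel flanked by voiceless consonants /h/ and /x/, so it deletes. /u/ is a high vowel flanked by voiceless consonants /k/ and /h/, so it deletes. /luhuxerrukuhoutp/ → luhxerrukhoutp.
Rule 3 (stop-cluster i-epenthesis): /t/ and /p/ form a stop–stop cluster, so [i] is inserted between them. /luhxerrukhoutp/ → luhxerrukhoutip.
Rule 4 (final cluster simplification): no segment meets the environment; /luhxerrukhoutip/ is unchanged.

luhxerrukhoutip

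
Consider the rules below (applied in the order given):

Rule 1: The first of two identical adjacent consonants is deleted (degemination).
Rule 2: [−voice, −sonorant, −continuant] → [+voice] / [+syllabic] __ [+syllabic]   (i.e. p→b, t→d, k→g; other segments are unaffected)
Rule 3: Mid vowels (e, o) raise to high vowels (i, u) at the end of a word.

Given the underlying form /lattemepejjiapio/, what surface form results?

Rule 1 (degemination): /tt/ is a geminate; the first /t/ deletes. /jj/ is a geminate; the first /j/ deletes. /lattemepejjiapio/ → latemepejiapio.
Rule 2 (intervocalic voicing): /t/ is a voiceless stop between vowels /a/ and /e/, so it voices to [d]. /p/ is a voiceless stop between vowels /e/ and /e/, so it voices to [b]. /p/ is a voiceless stop between vowels /a/ and /i/, so it voices to [b]. /latemepejiapio/ → lademebejiabio.
Rule 3 (final vowel raising): /o/ is a mid vowel in word-final position, so it raises to [u]. /lademebejiabio/ → lademebejiabiu.

lademebejiabiu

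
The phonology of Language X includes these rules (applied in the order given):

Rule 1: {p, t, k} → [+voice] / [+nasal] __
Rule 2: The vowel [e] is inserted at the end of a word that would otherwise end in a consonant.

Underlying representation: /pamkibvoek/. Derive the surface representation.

Rule 1 (post-nasal voicing): /k/ is a voiceless stop immediately after the nasal /m/, so it voices to [g]. /pamkibvoek/ → pamgibvoek.
Rule 2 (final e-epenthesis): the form ends in the consonant /k/, so [e] is inserted word-finally. /pamgibvoek/ → pamgibvoeke.

pamgibvoeke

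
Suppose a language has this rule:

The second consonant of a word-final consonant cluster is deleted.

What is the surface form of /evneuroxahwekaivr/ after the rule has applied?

evneuroxahwekaiv

/r/ is the second consonant of a word-final cluster /vr/, so it deletes.
Surface form: [evneuroxahwekaiv].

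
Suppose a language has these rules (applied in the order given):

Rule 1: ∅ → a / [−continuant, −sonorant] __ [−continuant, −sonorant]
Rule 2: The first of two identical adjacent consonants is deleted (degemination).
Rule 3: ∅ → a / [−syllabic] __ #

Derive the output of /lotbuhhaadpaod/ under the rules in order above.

Rule 1 (stop-cluster a-epenthesis): /t/ and /b/ form a stop–stop cluster, so [a] is inserted between them. /d/ and /p/ form a stop–stop cluster, so [a] is inserted between them. /lotbuhhaadpaod/ → lotabuhhaadapaod.
Rule 2 (degemination): /hh/ is a geminate; the first /h/ deletes. /lotabuhhaadapaod/ → lotabuhaadapaod.
Rule 3 (final a-epenthesis): the form ends in the consonant /d/, so [a] is inserted word-finally. /lotabuhaadapaod/ → lotabuhaadapaoda.

lotabuhaadapaoda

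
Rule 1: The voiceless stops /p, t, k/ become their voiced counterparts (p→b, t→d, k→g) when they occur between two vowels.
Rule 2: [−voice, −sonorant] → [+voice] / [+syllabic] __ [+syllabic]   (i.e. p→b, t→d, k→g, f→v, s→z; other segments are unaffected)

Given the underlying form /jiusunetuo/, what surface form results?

Rule 1 (intervocalic voicing): /t/ is a voiceless stop between vowels /e/ and /u/, so it voices to [d]. /jiusunetuo/ → jiusuneduo.
Rule 2 (intervocalic voicing): /s/ is a voiceless obstruent between vowels /u/ and /u/, so it voices to [z]. /jiusuneduo/ → jiuzuneduo.

jiuzuneduo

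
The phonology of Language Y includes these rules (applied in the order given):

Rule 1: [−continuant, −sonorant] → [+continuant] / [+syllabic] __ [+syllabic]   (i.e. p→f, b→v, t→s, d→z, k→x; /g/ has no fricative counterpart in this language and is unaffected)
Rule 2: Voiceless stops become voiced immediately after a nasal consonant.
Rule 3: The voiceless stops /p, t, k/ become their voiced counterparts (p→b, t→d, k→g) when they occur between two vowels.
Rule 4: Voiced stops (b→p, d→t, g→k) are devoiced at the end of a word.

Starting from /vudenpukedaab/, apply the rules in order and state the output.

Rule 1 (intervocalic spirantization): /d/ is a stop between vowels /u/ and /e/, so it spirantizes to the fricative [z]. /k/ is a stop between vowels /u/ and /e/, so it spirantizes to the fricative [x]. /d/ is a stop between vowels /e/ and /a/, so it spirantizes to the fricative [z]. /vudenpukedaab/ → vuzenpuxezaab.
Rule 2 (post-nasal voicing): /p/ is a voiceless stop immediately after the nasal /n/, so it voices to [b]. /vuzenpuxezaab/ → vuzenbuxezaab.
Rule 3 (intervocalic voicing): no segment meets the environment; /vuzenbuxezaab/ is unchanged.
Rule 4 (final devoicing): /b/ is a voiced stop in word-final position, so it devoices to [p]. /vuzenbuxezaab/ → vuzenbuxezaap.

vuzenbuxezaap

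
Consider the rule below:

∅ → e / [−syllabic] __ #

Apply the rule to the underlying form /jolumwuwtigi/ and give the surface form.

jolumwuwtigi

No segment of /jolumwuwtigi/ meets the structural description of the rule, so the form surfaces unchanged.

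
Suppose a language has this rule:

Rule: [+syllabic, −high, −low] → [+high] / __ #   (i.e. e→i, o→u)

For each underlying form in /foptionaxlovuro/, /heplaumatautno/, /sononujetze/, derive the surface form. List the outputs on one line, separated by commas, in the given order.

foptionaxlovuru, heplaumatautnu, sononujetzi

/foptionaxlovuro/: /o/ is a mid vowel in word-final position, so it raises to [u]. → [foptionaxlovuru].
/heplaumatautno/: /o/ is a mid vowel in word-final position, so it raises to [u]. → [heplaumatautnu].
/sononujetze/: /e/ is a mid vowel in word-final position, so it raises to [i]. → [sononujetzi].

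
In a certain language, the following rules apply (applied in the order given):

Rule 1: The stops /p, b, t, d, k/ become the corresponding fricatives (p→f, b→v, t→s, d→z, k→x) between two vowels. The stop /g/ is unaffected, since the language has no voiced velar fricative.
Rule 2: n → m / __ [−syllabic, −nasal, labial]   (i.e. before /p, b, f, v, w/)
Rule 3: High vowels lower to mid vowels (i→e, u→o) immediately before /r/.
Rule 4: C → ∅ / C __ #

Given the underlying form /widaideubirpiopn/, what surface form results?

wizaizeuverpiop

Rule 1 (intervocalic spirantization): /d/ is a stop between vowels /i/ and /a/, so it spirantizes to the fricative [z]. /d/ is a stop between vowels /i/ and /e/, so it spirantizes to the fricative [z]. /b/ is a stop between vowels /u/ and /i/, so it spirantizes to the fricative [v]. /widaideubirpiopn/ → wizaizeuvirpiopn.
Rule 2 (nasal place assimilation): no segment meets the environment; /wizaizeuvirpiopn/ is unchanged.
Rule 3 (pre-rhotic lowering): /i/ is a high vowel immediately before /r/, so it lowers to [e]. /wizaizeuvirpiopn/ → wizaizeuverpiopn.
Rule 4 (final cluster simplification): /n/ is the second consonant of a word-final cluster /pn/, so it deletes. /wizaizeuverpiopn/ → wizaizeuverpiop.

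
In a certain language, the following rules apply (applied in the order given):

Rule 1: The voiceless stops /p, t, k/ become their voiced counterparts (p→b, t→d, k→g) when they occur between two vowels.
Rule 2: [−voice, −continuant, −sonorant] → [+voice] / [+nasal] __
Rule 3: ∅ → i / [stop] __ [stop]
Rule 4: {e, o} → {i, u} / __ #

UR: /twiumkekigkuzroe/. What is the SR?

twiumgegigikuzroi

Rule 1 (intervocalic voicing): /k/ is a voiceless stop between vowels /e/ and /i/, so it voices to [g]. /twiumkekigkuzroe/ → twiumkegigkuzroe.
Rule 2 (post-nasal voicing): /k/ is a voiceless stop immediately after the nasal /m/, so it voices to [g]. /twiumkegigkuzroe/ → twiumgegigkuzroe.
Rule 3 (stop-cluster i-epenthesis): /g/ and /k/ form a stop–stop cluster, so [i] is inserted between them. /twiumgegigkuzroe/ → twiumgegigikuzroe.
Rule 4 (final vowel raising): /e/ is a mid vowel in word-final position, so it raises to [i]. /twiumgegigikuzroe/ → twiumgegigikuzroi.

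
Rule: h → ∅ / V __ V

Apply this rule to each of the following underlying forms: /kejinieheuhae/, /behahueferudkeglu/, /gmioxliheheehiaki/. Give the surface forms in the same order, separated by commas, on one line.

/kejinieheuhae/: /h/ occurs between vowels /e/ and /e/, so it deletes. /h/ occurs between vowels /u/ and /a/, so it deletes. → [kejinieeuae].
/behahueferudkeglu/: /h/ occurs between vowels /e/ and /a/, so it deletes. /h/ occurs between vowels /a/ and /u/, so it deletes. → [beaueferudkeglu].
/gmioxliheheehiaki/: /h/ occurs between vowels /i/ and /e/, so it deletes. /h/ occurs between vowels /e/ and /e/, so it deletes. /h/ occurs between vowels /e/ and /i/, so it deletes. → [gmioxlieeeiaki].

kejinieeuae, beaueferudkeglu, gmioxlieeeiaki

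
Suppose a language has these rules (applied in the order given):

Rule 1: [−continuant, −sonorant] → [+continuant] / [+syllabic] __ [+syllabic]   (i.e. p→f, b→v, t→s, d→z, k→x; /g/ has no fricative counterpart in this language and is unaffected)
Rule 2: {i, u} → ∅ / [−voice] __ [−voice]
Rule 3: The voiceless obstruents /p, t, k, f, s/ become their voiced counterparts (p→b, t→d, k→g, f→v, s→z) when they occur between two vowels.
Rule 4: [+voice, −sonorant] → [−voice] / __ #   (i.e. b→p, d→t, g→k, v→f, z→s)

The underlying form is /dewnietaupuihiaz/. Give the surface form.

Rule 1 (intervocalic spirantization): /t/ is a stop between vowels /e/ and /a/, so it spirantizes to the fricative [s]. /p/ is a stop between vowels /u/ and /u/, so it spirantizes to the fricative [f]. /dewnietaupuihiaz/ → dewniesaufuihiaz.
Rule 2 (high vowel syncope): no segment meets the environment; /dewniesaufuihiaz/ is unchanged.
Rule 3 (intervocalic voicing): /s/ is a voiceless obstruent between vowels /e/ and /a/, so it voices to [z]. /f/ is a voiceless obstruent between vowels /u/ and /u/, so it voices to [v]. /dewniesaufuihiaz/ → dewniezauvuihiaz.
Rule 4 (final devoicing): /z/ is a voiced obstruent in word-final position, so it devoices to [s]. /dewniezauvuihiaz/ → dewniezauvuihias.

dewniezauvuihias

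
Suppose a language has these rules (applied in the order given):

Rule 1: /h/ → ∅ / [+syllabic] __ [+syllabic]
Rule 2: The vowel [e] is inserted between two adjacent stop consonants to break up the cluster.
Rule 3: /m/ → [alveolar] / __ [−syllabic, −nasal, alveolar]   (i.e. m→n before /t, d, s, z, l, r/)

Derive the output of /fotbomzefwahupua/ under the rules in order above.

fotebonzefwaupua

Rule 1 (intervocalic h-deletion): /h/ occurs between vowels /a/ and /u/, so it deletes. /fotbomzefwahupua/ → fotbomzefwaupua.
Rule 2 (stop-cluster e-epenthesis): /t/ and /b/ form a stop–stop cluster, so [e] is inserted between them. /fotbomzefwaupua/ → fotebomzefwaupua.
Rule 3 (nasal place assimilation): /m/ precedes the alveolar consonant /z/, so it assimilates in place to [n]. /fotebomzefwaupua/ → fotebonzefwaupua.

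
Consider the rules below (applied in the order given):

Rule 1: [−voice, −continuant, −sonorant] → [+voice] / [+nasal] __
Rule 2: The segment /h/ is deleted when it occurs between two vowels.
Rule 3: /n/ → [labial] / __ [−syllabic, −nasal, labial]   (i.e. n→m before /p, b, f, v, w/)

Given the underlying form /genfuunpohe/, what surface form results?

Rule 1 (post-nasal voicing): /p/ is a voiceless stop immediately after the nasal /n/, so it voices to [b]. /genfuunpohe/ → genfuunbohe.
Rule 2 (intervocalic h-deletion): /h/ occurs between vowels /o/ and /e/, so it deletes. /genfuunbohe/ → genfuunboe.
Rule 3 (nasal place assimilation): /n/ precedes the labial consonant /f/, so it assimilates in place to [m]. /n/ precedes the labial consonant /b/, so it assimilates in place to [m]. /genfuunboe/ → gemfuumboe.

gemfuumboe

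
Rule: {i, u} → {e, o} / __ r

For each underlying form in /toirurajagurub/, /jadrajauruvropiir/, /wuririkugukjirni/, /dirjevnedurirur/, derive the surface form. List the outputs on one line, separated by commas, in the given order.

/toirurajagurub/: /i/ is a high vowel immediately before /r/, so it lowers to [e]. /u/ is a high vowel immediately before /r/, so it lowers to [o]. /u/ is a high vowel immediately before /r/, so it lowers to [o]. → [toerorajagorub].
/jadrajauruvropiir/: /u/ is a high vowel immediately before /r/, so it lowers to [o]. /i/ is a high vowel immediately before /r/, so it lowers to [e]. → [jadrajaoruvropier].
/wuririkugukjirni/: /u/ is a high vowel immediately before /r/, so it lowers to [o]. /i/ is a high vowel immediately before /r/, so it lowers to [e]. /i/ is a high vowel immediately before /r/, so it lowers to [e]. → [worerikugukjerni].
/dirjevnedurirur/: /i/ is a high vowel immediately before /r/, so it lowers to [e]. /u/ is a high vowel immediately before /r/, so it lowers to [o]. /i/ is a high vowel immediately before /r/, so it lowers to [e]. /u/ is a high vowel immediately before /r/, so it lowers to [o]. → [derjevnedoreror].

toerorajagorub, jadrajaoruvropier, worerikugukjerni, derjevnedoreror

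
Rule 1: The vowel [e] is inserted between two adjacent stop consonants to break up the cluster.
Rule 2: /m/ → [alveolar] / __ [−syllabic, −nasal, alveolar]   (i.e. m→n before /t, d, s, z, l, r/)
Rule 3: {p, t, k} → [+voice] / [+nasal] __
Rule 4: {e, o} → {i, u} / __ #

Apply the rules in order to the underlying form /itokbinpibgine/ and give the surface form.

Rule 1 (stop-cluster e-epenthesis): /k/ and /b/ form a stop–stop cluster, so [e] is inserted between them. /b/ and /g/ form a stop–stop cluster, so [e] is inserted between them. /itokbinpibgine/ → itokebinpibegine.
Rule 2 (nasal place assimilation): no segment meets the environment; /itokebinpibegine/ is unchanged.
Rule 3 (post-nasal voicing): /p/ is a voiceless stop immediately after the nasal /n/, so it voices to [b]. /itokebinpibegine/ → itokebinbibegine.
Rule 4 (final vowel raising): /e/ is a mid vowel in word-final position, so it raises to [i]. /itokebinbibegine/ → itokebinbibegini.

itokebinbibegini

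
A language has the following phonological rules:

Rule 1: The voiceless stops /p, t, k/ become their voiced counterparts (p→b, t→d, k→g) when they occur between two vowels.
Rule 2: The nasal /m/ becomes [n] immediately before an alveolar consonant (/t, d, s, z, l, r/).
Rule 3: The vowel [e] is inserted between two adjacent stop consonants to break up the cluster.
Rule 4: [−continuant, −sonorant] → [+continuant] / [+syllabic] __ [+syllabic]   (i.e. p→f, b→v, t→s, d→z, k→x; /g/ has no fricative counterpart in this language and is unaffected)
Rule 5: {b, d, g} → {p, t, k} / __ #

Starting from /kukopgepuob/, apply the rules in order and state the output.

Rule 1 (intervocalic voicing): /k/ is a voiceless stop between vowels /u/ and /o/, so it voices to [g]. /p/ is a voiceless stop between vowels /e/ and /u/, so it voices to [b]. /kukopgepuob/ → kugopgebuob.
Rule 2 (nasal place assimilation): no segment meets the environment; /kugopgebuob/ is unchanged.
Rule 3 (stop-cluster e-epenthesis): /p/ and /g/ form a stop–stop cluster, so [e] is inserted between them. /kugopgebuob/ → kugopegebuob.
Rule 4 (intervocalic spirantization): /p/ is a stop between vowels /o/ and /e/, so it spirantizes to the fricative [f]. /b/ is a stop between vowels /e/ and /u/, so it spirantizes to the fricative [v]. /kugopegebuob/ → kugofegevuob.
Rule 5 (final devoicing): /b/ is a voiced stop in word-final position, so it devoices to [p]. /kugofegevuob/ → kugofegevuop.

kugofegevuop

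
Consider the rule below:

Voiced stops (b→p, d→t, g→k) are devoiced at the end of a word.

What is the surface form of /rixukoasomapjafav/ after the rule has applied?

No segment of /rixukoasomapjafav/ meets the structural description of the rule, so the form surfaces unchanged.

rixukoasomapjafav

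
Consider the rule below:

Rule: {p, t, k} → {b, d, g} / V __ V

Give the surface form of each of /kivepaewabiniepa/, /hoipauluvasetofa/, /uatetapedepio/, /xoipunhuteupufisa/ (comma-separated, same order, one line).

kivebaewabinieba, hoibauluvasedofa, uadedabedebio, xoibunhudeubufisa

/kivepaewabiniepa/: /p/ is a voiceless stop between vowels /e/ and /a/, so it voices to [b]. /p/ is a voiceless stop between vowels /e/ and /a/, so it voices to [b]. → [kivebaewabinieba].
/hoipauluvasetofa/: /p/ is a voiceless stop between vowels /i/ and /a/, so it voices to [b]. /t/ is a voiceless stop between vowels /e/ and /o/, so it voices to [d]. → [hoibauluvasedofa].
/uatetapedepio/: /t/ is a voiceless stop between vowels /a/ and /e/, so it voices to [d]. /t/ is a voiceless stop between vowels /e/ and /a/, so it voices to [d]. /p/ is a voiceless stop between vowels /a/ and /e/, so it voices to [b]. /p/ is a voiceless stop between vowels /e/ and /i/, so it voices to [b]. → [uadedabedebio].
/xoipunhuteupufisa/: /p/ is a voiceless stop between vowels /i/ and /u/, so it voices to [b]. /t/ is a voiceless stop between vowels /u/ and /e/, so it voices to [d]. /p/ is a voiceless stop between vowels /u/ and /u/, so it voices to [b]. → [xoibunhudeubufisa].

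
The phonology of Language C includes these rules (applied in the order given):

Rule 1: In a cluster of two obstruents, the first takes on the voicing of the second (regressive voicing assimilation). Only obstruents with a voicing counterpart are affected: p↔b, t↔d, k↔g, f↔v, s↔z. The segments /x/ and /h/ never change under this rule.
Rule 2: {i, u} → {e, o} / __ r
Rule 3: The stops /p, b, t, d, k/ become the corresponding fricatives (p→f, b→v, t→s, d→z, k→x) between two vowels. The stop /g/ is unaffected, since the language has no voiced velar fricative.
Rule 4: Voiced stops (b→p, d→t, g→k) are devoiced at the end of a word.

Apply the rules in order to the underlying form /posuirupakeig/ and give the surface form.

posuerufaxeik

Rule 1 (regressive voicing assimilation): no segment meets the environment; /posuirupakeig/ is unchanged.
Rule 2 (pre-rhotic lowering): /i/ is a high vowel immediately before /r/, so it lowers to [e]. /posuirupakeig/ → posuerupakeig.
Rule 3 (intervocalic spirantization): /p/ is a stop between vowels /u/ and /a/, so it spirantizes to the fricative [f]. /k/ is a stop between vowels /a/ and /e/, so it spirantizes to the fricative [x]. /posuerupakeig/ → posuerufaxeig.
Rule 4 (final devoicing): /g/ is a voiced stop in word-final position, so it devoices to [k]. /posuerufaxeig/ → posuerufaxeik.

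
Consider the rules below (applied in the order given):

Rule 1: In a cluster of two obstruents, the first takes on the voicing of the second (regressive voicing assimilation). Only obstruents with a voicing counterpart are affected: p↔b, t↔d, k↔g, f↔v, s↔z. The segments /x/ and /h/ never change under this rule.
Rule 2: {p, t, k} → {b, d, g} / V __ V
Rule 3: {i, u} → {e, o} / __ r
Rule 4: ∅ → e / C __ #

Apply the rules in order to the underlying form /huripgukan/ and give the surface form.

Rule 1 (regressive voicing assimilation): /p/ precedes the voiced obstruent /g/, so it voices to [b] by assimilation. /huripgukan/ → huribgukan.
Rule 2 (intervocalic voicing): /k/ is a voiceless stop between vowels /u/ and /a/, so it voices to [g]. /huribgukan/ → huribgugan.
Rule 3 (pre-rhotic lowering): /u/ is a high vowel immediately before /r/, so it lowers to [o]. /huribgugan/ → horibgugan.
Rule 4 (final e-epenthesis): the form ends in the consonant /n/, so [e] is inserted word-finally. /horibgugan/ → horibgugane.

horibgugane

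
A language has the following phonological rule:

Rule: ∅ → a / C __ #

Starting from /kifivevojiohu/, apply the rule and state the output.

kifivevojiohu

No segment of /kifivevojiohu/ meets the structural description of the rule, so the form surfaces unchanged.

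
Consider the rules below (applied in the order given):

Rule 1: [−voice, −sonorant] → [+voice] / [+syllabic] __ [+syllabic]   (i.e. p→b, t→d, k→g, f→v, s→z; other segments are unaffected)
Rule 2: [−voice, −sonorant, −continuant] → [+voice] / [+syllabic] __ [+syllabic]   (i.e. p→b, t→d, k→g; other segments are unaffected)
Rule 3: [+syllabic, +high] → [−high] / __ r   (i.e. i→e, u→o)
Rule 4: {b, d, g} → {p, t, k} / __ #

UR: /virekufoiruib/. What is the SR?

vereguvoeruip

Rule 1 (intervocalic voicing): /k/ is a voiceless obstruent between vowels /e/ and /u/, so it voices to [g]. /f/ is a voiceless obstruent between vowels /u/ and /o/, so it voices to [v]. /virekufoiruib/ → vireguvoiruib.
Rule 2 (intervocalic voicing): no segment meets the environment; /vireguvoiruib/ is unchanged.
Rule 3 (pre-rhotic lowering): /i/ is a high vowel immediately before /r/, so it lowers to [e]. /i/ is a high vowel immediately before /r/, so it lowers to [e]. /vireguvoiruib/ → vereguvoeruib.
Rule 4 (final devoicing): /b/ is a voiced stop in word-final position, so it devoices to [p]. /vereguvoeruib/ → vereguvoeruip.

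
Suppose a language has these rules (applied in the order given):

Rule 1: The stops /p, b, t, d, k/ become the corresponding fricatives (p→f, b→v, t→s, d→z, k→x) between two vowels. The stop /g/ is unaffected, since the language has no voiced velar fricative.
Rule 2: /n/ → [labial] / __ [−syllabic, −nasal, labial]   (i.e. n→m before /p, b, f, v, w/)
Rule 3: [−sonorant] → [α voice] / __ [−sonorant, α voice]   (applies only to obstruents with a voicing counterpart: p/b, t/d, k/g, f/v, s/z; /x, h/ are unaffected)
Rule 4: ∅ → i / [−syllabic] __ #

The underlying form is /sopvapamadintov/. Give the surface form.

sobvafamazintovi

Rule 1 (intervocalic spirantization): /p/ is a stop between vowels /a/ and /a/, so it spirantizes to the fricative [f]. /d/ is a stop between vowels /a/ and /i/, so it spirantizes to the fricative [z]. /sopvapamadintov/ → sopvafamazintov.
Rule 2 (nasal place assimilation): no segment meets the environment; /sopvafamazintov/ is unchanged.
Rule 3 (regressive voicing assimilation): /p/ precedes the voiced obstruent /v/, so it voices to [b] by assimilation. /sopvafamazintov/ → sobvafamazintov.
Rule 4 (final i-epenthesis): the form ends in the consonant /v/, so [i] is inserted word-finally. /sobvafamazintov/ → sobvafamazintovi.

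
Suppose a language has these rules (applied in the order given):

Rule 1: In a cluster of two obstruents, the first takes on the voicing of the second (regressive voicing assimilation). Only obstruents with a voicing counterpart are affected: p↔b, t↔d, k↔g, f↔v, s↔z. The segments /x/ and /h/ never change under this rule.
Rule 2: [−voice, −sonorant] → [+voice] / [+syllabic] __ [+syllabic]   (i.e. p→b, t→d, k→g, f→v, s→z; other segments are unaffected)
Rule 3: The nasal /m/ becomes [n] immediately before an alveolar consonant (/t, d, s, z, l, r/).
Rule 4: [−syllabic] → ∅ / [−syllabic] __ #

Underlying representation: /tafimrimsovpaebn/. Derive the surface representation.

Rule 1 (regressive voicing assimilation): /v/ precedes the voiceless obstruent /p/, so it devoices to [f] by assimilation. /tafimrimsovpaebn/ → tafimrimsofpaebn.
Rule 2 (intervocalic voicing): /f/ is a voiceless obstruent between vowels /a/ and /i/, so it voices to [v]. /tafimrimsofpaebn/ → tavimrimsofpaebn.
Rule 3 (nasal place assimilation): /m/ precedes the alveolar consonant /r/, so it assimilates in place to [n]. /m/ precedes the alveolar consonant /s/, so it assimilates in place to [n]. /tavimrimsofpaebn/ → tavinrinsofpaebn.
Rule 4 (final cluster simplification): /n/ is the second consonant of a word-final cluster /bn/, so it deletes. /tavinrinsofpaebn/ → tavinrinsofpaeb.

tavinrinsofpaeb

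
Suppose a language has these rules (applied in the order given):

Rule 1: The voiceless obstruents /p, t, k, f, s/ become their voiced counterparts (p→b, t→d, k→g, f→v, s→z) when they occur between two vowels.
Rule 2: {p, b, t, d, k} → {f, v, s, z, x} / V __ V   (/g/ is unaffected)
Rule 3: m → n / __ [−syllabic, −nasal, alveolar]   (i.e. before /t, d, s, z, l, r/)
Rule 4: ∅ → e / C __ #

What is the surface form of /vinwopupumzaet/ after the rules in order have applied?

Rule 1 (intervocalic voicing): /p/ is a voiceless obstruent between vowels /o/ and /u/, so it voices to [b]. /p/ is a voiceless obstruent between vowels /u/ and /u/, so it voices to [b]. /vinwopupumzaet/ → vinwobubumzaet.
Rule 2 (intervocalic spirantization): /b/ is a stop between vowels /o/ and /u/, so it spirantizes to the fricative [v]. /b/ is a stop between vowels /u/ and /u/, so it spirantizes to the fricative [v]. /vinwobubumzaet/ → vinwovuvumzaet.
Rule 3 (nasal place assimilation): /m/ precedes the alveolar consonant /z/, so it assimilates in place to [n]. /vinwovuvumzaet/ → vinwovuvunzaet.
Rule 4 (final e-epenthesis): the form ends in the consonant /t/, so [e] is inserted word-finally. /vinwovuvunzaet/ → vinwovuvunzaete.

vinwovuvunzaete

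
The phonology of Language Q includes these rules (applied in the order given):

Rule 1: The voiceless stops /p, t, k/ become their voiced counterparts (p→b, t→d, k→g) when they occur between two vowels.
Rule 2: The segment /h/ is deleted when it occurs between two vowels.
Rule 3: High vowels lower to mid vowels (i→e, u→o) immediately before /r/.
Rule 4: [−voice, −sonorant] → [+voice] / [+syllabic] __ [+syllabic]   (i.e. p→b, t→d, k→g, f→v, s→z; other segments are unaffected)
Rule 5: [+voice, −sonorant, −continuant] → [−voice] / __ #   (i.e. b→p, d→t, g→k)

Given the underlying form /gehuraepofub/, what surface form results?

Rule 1 (intervocalic voicing): /p/ is a voiceless stop between vowels /e/ and /o/, so it voices to [b]. /gehuraepofub/ → gehuraebofub.
Rule 2 (intervocalic h-deletion): /h/ occurs between vowels /e/ and /u/, so it deletes. /gehuraebofub/ → geuraebofub.
Rule 3 (pre-rhotic lowering): /u/ is a high vowel immediately before /r/, so it lowers to [o]. /geuraebofub/ → georaebofub.
Rule 4 (intervocalic voicing): /f/ is a voiceless obstruent between vowels /o/ and /u/, so it voices to [v]. /georaebofub/ → georaebovub.
Rule 5 (final devoicing): /b/ is a voiced stop in word-final position, so it devoices to [p]. /georaebovub/ → georaebovup.

georaebovup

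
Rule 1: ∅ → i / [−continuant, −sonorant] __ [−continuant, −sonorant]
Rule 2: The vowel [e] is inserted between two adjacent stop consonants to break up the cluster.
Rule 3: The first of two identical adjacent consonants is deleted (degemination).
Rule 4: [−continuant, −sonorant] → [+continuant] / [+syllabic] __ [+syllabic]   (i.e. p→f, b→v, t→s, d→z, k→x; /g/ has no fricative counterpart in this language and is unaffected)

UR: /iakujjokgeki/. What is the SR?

iaxujoxigexi

Rule 1 (stop-cluster i-epenthesis): /k/ and /g/ form a stop–stop cluster, so [i] is inserted between them. /iakujjokgeki/ → iakujjokigeki.
Rule 2 (stop-cluster e-epenthesis): no segment meets the environment; /iakujjokigeki/ is unchanged.
Rule 3 (degemination): /jj/ is a geminate; the first /j/ deletes. /iakujjokigeki/ → iakujokigeki.
Rule 4 (intervocalic spirantization): /k/ is a stop between vowels /a/ and /u/, so it spirantizes to the fricative [x]. /k/ is a stop between vowels /o/ and /i/, so it spirantizes to the fricative [x]. /k/ is a stop between vowels /e/ and /i/, so it spirantizes to the fricative [x]. /iakujokigeki/ → iaxujoxigexi.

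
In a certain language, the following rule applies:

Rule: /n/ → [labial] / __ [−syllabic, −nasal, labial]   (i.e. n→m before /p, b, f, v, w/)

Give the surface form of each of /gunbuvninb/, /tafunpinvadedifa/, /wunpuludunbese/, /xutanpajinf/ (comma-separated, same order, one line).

/gunbuvninb/: /n/ precedes the labial consonant /b/, so it assimilates in place to [m]. /n/ precedes the labial consonant /b/, so it assimilates in place to [m]. → [gumbuvnimb].
/tafunpinvadedifa/: /n/ precedes the labial consonant /p/, so it assimilates in place to [m]. /n/ precedes the labial consonant /v/, so it assimilates in place to [m]. → [tafumpimvadedifa].
/wunpuludunbese/: /n/ precedes the labial consonant /p/, so it assimilates in place to [m]. /n/ precedes the labial consonant /b/, so it assimilates in place to [m]. → [wumpuludumbese].
/xutanpajinf/: /n/ precedes the labial consonant /p/, so it assimilates in place to [m]. /n/ precedes the labial consonant /f/, so it assimilates in place to [m]. → [xutampajimf].

gumbuvnimb, tafumpimvadedifa, wumpuludumbese, xutampajimf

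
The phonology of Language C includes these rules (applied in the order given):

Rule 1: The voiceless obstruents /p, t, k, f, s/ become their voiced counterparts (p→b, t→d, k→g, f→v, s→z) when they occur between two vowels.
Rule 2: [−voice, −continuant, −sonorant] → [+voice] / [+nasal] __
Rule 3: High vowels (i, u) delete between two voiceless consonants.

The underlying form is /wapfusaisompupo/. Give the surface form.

Rule 1 (intervocalic voicing): /s/ is a voiceless obstruent between vowels /u/ and /a/, so it voices to [z]. /s/ is a voiceless obstruent between vowels /i/ and /o/, so it voices to [z]. /p/ is a voiceless obstruent between vowels /u/ and /o/, so it voices to [b]. /wapfusaisompupo/ → wapfuzaizompubo.
Rule 2 (post-nasal voicing): /p/ is a voiceless stop immediately after the nasal /m/, so it voices to [b]. /wapfuzaizompubo/ → wapfuzaizombubo.
Rule 3 (high vowel syncope): no segment meets the environment; /wapfuzaizombubo/ is unchanged.

wapfuzaizombubo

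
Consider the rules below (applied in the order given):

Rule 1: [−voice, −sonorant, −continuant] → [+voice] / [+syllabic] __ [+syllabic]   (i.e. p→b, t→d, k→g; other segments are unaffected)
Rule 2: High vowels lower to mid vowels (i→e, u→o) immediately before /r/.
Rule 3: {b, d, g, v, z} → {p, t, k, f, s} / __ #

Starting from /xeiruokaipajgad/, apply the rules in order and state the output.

Rule 1 (intervocalic voicing): /k/ is a voiceless stop between vowels /o/ and /a/, so it voices to [g]. /p/ is a voiceless stop between vowels /i/ and /a/, so it voices to [b]. /xeiruokaipajgad/ → xeiruogaibajgad.
Rule 2 (pre-rhotic lowering): /i/ is a high vowel immediately before /r/, so it lowers to [e]. /xeiruogaibajgad/ → xeeruogaibajgad.
Rule 3 (final devoicing): /d/ is a voiced obstruent in word-final position, so it devoices to [t]. /xeeruogaibajgad/ → xeeruogaibajgat.

xeeruogaibajgat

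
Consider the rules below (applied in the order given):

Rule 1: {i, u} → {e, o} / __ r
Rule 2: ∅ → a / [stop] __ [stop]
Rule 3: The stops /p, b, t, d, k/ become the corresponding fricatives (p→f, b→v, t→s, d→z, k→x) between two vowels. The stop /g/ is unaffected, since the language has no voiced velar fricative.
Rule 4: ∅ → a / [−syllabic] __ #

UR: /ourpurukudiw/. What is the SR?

Rule 1 (pre-rhotic lowering): /u/ is a high vowel immediately before /r/, so it lowers to [o]. /u/ is a high vowel immediately before /r/, so it lowers to [o]. /ourpurukudiw/ → oorporukudiw.
Rule 2 (stop-cluster a-epenthesis): no segment meets the environment; /oorporukudiw/ is unchanged.
Rule 3 (intervocalic spirantization): /k/ is a stop between vowels /u/ and /u/, so it spirantizes to the fricative [x]. /d/ is a stop between vowels /u/ and /i/, so it spirantizes to the fricative [z]. /oorporukudiw/ → oorporuxuziw.
Rule 4 (final a-epenthesis): the form ends in the consonant /w/, so [a] is inserted word-finally. /oorporuxuziw/ → oorporuxuziwa.

oorporuxuziwa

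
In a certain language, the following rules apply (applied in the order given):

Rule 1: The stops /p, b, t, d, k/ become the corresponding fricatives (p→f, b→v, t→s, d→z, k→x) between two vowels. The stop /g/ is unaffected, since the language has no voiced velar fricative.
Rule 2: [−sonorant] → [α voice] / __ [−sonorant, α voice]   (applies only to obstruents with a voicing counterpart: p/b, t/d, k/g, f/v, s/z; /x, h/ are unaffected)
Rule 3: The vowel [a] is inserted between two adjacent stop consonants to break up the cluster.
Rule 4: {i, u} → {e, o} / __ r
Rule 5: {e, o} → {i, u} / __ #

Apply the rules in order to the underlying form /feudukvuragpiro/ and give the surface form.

Rule 1 (intervocalic spirantization): /d/ is a stop between vowels /u/ and /u/, so it spirantizes to the fricative [z]. /feudukvuragpiro/ → feuzukvuragpiro.
Rule 2 (regressive voicing assimilation): /k/ precedes the voiced obstruent /v/, so it voices to [g] by assimilation. /g/ precedes the voiceless obstruent /p/, so it devoices to [k] by assimilation. /feuzukvuragpiro/ → feuzugvurakpiro.
Rule 3 (stop-cluster a-epenthesis): /k/ and /p/ form a stop–stop cluster, so [a] is inserted between them. /feuzugvurakpiro/ → feuzugvurakapiro.
Rule 4 (pre-rhotic lowering): /u/ is a high vowel immediately before /r/, so it lowers to [o]. /i/ is a high vowel immediately before /r/, so it lowers to [e]. /feuzugvurakapiro/ → feuzugvorakapero.
Rule 5 (final vowel raising): /o/ is a mid vowel in word-final position, so it raises to [u]. /feuzugvorakapero/ → feuzugvorakaperu.

feuzugvorakaperu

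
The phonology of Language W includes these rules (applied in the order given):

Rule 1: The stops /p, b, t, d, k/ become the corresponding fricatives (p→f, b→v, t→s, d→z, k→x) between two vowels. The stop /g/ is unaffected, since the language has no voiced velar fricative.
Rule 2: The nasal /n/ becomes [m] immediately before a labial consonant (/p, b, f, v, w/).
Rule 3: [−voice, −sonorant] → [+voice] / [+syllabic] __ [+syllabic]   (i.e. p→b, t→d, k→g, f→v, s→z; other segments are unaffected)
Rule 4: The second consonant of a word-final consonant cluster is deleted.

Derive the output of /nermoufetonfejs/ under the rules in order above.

Rule 1 (intervocalic spirantization): /t/ is a stop between vowels /e/ and /o/, so it spirantizes to the fricative [s]. /nermoufetonfejs/ → nermoufesonfejs.
Rule 2 (nasal place assimilation): /n/ precedes the labial consonant /f/, so it assimilates in place to [m]. /nermoufesonfejs/ → nermoufesomfejs.
Rule 3 (intervocalic voicing): /f/ is a voiceless obstruent between vowels /u/ and /e/, so it voices to [v]. /s/ is a voiceless obstruent between vowels /e/ and /o/, so it voices to [z]. /nermoufesomfejs/ → nermouvezomfejs.
Rule 4 (final cluster simplification): /s/ is the second consonant of a word-final cluster /js/, so it deletes. /nermouvezomfejs/ → nermouvezomfej.

nermouvezomfej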